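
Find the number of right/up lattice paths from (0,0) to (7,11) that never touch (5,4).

Total paths to (7,11): C(18,11) = 31824.
Paths through (5,4): C(9,4) x C(9,7) = 4536.
Avoiding (5,4): 31824 - 4536.

Final answer: 27288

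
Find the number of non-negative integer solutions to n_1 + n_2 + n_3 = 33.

Stars and bars with 33 stars and 2 bars:
C(33+3-1, 3-1) = C(35,2).

Final answer: C(35,2) = 595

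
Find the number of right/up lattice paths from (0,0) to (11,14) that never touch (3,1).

Total paths to (11,14): C(25,14) = 4457400.
Paths through (3,1): C(4,1) x C(21,13) = 813960.
Avoiding (3,1): 4457400 - 813960.

Final answer: 3643440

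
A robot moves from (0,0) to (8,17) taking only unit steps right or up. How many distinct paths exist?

Each path has 8 right steps and 17 up steps in some order (25 steps total).
Choose which 17 of the 25 steps are up: C(25,17).

Final answer: C(25,17) = 1081575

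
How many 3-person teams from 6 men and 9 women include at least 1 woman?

Sum over valid woman counts:
C(9,1)C(6,2) = 135
C(9,2)C(6,1) = 216
C(9,3)C(6,0) = 84
Total: 135 + 216 + 84.

Final answer: 435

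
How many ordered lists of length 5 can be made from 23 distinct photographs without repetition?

P(23,5) = 23!/(23-5)! = 23!/18!.

Final answer: P(23,5) = 4037880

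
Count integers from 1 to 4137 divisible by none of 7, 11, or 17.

|div by 7|=591, |div by 11|=376, |div by 17|=243.
|div by 7&11|=53, |div by 7&17|=34, |div by 11&17|=22, |div by all|=3.
By inclusion-exclusion, divisible by at least one: 591+376+243-53-34-22+3 = 1104.
Not divisible by any: 4137 - 1104.

Final answer: 3033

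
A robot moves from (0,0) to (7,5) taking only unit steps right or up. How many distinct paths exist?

Each path has 7 right steps and 5 up steps in some order (12 steps total).
Choose which 5 of the 12 steps are up: C(12,5).

Final answer: C(12,5) = 792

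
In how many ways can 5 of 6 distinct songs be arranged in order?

P(6,5) = 6!/(6-5)! = 6!/1!.

Final answer: P(6,5) = 720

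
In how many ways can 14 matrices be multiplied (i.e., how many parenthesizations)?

This is counted by the nth Catalan number C_n. Here n = 14 - 1 = 13.
C_n = (2n)!/(n!(n+1)!), so C_{13} = 26!/(13! x 14!) = C(26,13)/14 = 10400600/14.

Final answer: C_{13} = 742900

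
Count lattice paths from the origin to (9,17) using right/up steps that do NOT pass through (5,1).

Total paths to (9,17): C(26,17) = 3124550.
Paths through (5,1): C(6,1) x C(20,16) = 29070.
Avoiding (5,1): 3124550 - 29070.

Final answer: 3095480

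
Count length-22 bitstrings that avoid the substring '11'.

Let a(n) count valid strings. If the last bit is 0 the prefix is any valid string of length n-1; if it is 1 the string must end in 01 with a valid prefix of length n-2. So a(n) = a(n-1) + a(n-2), a(1)=2, a(2)=3.
Building up term by term: a(1)=2, a(2)=3, a(3)=5, a(4)=8, a(5)=13, a(6)=21, a(7)=34, a(8)=55, a(9)=89, a(10)=144, a(11)=233, a(12)=377, a(13)=610, a(14)=987, a(15)=1597, a(16)=2584, a(17)=4181, a(18)=6765, a(19)=10946, a(20)=17711, a(21)=28657, a(22)=46368.

Final answer: 46368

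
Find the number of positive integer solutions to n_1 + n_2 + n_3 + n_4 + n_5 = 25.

Substitute n'_i = n_i - 1 (so n'_i >= 0). Then sum n'_i = 25 - 5 = 20.
Stars and bars: C(20+5-1, 5-1) = C(24,4).

Final answer: C(24,4) = 10626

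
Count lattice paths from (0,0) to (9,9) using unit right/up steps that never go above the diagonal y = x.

Total monotonic paths to (9,9): C(18,9) = 48620.
A path is bad iff it touches y = x + 1; reflecting its initial segment maps bad paths bijectively onto all paths to (8,10), of which there are C(18,10) = 43758.
Valid Dyck paths: 48620 - 43758.
(This is the Catalan number C_{9}.)

Final answer: C_{9} = 4862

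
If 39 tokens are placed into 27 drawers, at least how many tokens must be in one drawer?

By the pigeonhole principle: ceiling(39/27).

Final answer: 2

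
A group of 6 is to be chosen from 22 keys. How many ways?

C(22,6) = 22!/(6! x 16!).

Final answer: \binom{22}{6} = 74613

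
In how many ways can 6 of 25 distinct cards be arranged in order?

P(25,6) = 25!/(25-6)! = 25!/19!.

Final answer: P(25,6) = 127512000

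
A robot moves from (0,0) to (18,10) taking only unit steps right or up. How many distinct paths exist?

Each path has 18 right steps and 10 up steps in some order (28 steps total).
Choose which 10 of the 28 steps are up: C(28,10).

Final answer: C(28,10) = 13123110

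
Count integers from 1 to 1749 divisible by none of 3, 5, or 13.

|div by 3|=583, |div by 5|=349, |div by 13|=134.
|div by 3&5|=116, |div by 3&13|=44, |div by 5&13|=26, |div by all|=8.
By inclusion-exclusion, divisible by at least one: 583+349+134-116-44-26+8 = 888.
Not divisible by any: 1749 - 888.

Final answer: 861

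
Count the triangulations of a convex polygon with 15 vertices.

This is a standard Catalan-number count: the answer is C_n. Here n = 15 - 2 = 13.
C_n = C(2n,n)/(n+1), so C_{13} = C(26,13)/14 = 10400600/14.

Final answer: C_{13} = 742900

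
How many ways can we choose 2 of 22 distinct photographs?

C(22,2) = 22!/(2! x (22-2)!).

Final answer: C(22,2) = 231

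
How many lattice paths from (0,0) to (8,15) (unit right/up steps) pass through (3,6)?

Paths (0,0)->(3,6): C(9,6) = 84.
Paths (3,6)->(8,15): C(14,9) = 2002.
By multiplication principle: 84 x 2002.

Final answer: 168168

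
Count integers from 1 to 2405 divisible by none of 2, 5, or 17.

|div by 2|=1202, |div by 5|=481, |div by 17|=141.
|div by 2&5|=240, |div by 2&17|=70, |div by 5&17|=28, |div by all|=14.
By inclusion-exclusion, divisible by at least one: 1202+481+141-240-70-28+14 = 1500.
Not divisible by any: 2405 - 1500.

Final answer: 905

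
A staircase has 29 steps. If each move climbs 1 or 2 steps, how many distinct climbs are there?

Let f(n) be the number of climbs. Removing the last move (1 or 2 steps) gives f(n) = f(n-1) + f(n-2); base cases f(1)=1, f(2)=2.
Building up term by term: f(1)=1, f(2)=2, f(3)=3, f(4)=5, f(5)=8, f(6)=13, f(7)=21, f(8)=34, f(9)=55, f(10)=89, f(11)=144, f(12)=233, f(13)=377, f(14)=610, f(15)=987, f(16)=1597, f(17)=2584, f(18)=4181, f(19)=6765, f(20)=10946, f(21)=17711, f(22)=28657, f(23)=46368, f(24)=75025, f(25)=121393, f(26)=196418, f(27)=317811, f(28)=514229, f(29)=832040.

Final answer: 832040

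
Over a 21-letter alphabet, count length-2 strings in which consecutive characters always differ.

Let g(n) count such strings. g(1) = 21, and each valid string of length n-1 extends in 20 ways (any symbol but the last), so g(n) = 20 g(n-1).
Total: g(2) = 21 x 20^1.

Final answer: 21 x 20^{1} = 420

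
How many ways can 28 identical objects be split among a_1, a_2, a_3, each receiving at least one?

Substitute a'_i = a_i - 1 (so a'_i >= 0). Then sum a'_i = 28 - 3 = 25.
Stars and bars: C(25+3-1, 3-1) = C(27,2).

Final answer: C(27,2) = 351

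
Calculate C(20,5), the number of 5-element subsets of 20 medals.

C(20,5) = 20!/(5! x (20-5)!).

Final answer: C(20,5) = 15504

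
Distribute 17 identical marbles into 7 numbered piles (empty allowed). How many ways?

Stars and bars: C(n+k-1, k-1) = C(23,6).

Final answer: C(23,6) = 100947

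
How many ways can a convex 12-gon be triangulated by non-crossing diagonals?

The structures are counted by the Catalan number C_n. Here n = 12 - 2 = 10.
C_n = C(2n,n)/(n+1), so C_{10} = C(20,10)/11 = 184756/11.

Final answer: C_{10} = 16796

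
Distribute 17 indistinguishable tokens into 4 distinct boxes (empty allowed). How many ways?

Stars and bars: C(n+k-1, k-1) = C(20,3).

Final answer: C(20,3) = 1140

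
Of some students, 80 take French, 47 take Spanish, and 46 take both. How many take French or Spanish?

|A union B| = |A| + |B| - |A intersect B| = 80 + 47 - 46.

Final answer: 81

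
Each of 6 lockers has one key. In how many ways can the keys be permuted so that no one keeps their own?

Derangements satisfy D(n) = (n-1)(D(n-1) + D(n-2)), starting from D(0)=1, D(1)=0.
D(2) = 1 x (0 + 1) = 1
D(3) = 2 x (1 + 0) = 2
D(4) = 3 x (2 + 1) = 9
D(5) = 4 x (9 + 2) = 44
D(6) = 5 x (D(5) + D(4)) = 5 x (44 + 9)

Final answer: D(6) = 265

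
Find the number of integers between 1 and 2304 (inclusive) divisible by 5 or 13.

Multiples of 5: 460. Multiples of 13: 177. Of both (lcm=65): 35.
By inclusion-exclusion: 460 + 177 - 35.

Final answer: 602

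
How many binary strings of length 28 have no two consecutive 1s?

Let a(n) count valid strings. If the last bit is 0 the prefix is any valid string of length n-1; if it is 1 the string must end in 01 with a valid prefix of length n-2. So a(n) = a(n-1) + a(n-2), a(1)=2, a(2)=3.
Computing successive values: a(1)=2, a(2)=3, a(3)=5, a(4)=8, a(5)=13, a(6)=21, a(7)=34, a(8)=55, a(9)=89, a(10)=144, a(11)=233, a(12)=377, a(13)=610, a(14)=987, a(15)=1597, a(16)=2584, a(17)=4181, a(18)=6765, a(19)=10946, a(20)=17711, a(21)=28657, a(22)=46368, a(23)=75025, a(24)=121393, a(25)=196418, a(26)=317811, a(27)=514229, a(28)=832040.

Final answer: 832040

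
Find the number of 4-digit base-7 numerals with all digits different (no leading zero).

First digit: 6 (nonzero). Second: 6 (not first). Third: 5, etc.
Total: 6 x 6 x 5 x 4.

Final answer: 720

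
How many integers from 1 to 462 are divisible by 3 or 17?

Multiples of 3: 154. Multiples of 17: 27. Of both (lcm=51): 9.
By inclusion-exclusion: 154 + 27 - 9.

Final answer: 172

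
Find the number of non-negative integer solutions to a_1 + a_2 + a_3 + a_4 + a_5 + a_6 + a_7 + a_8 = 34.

Stars and bars with 34 stars and 7 bars:
C(34+8-1, 8-1) = C(41,7).

Final answer: C(41,7) = 22481940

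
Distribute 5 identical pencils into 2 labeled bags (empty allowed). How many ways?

Stars and bars: C(n+k-1, k-1) = C(6,1).

Final answer: C(6,1) = 6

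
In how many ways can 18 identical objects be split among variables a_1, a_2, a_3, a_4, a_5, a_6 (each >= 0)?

Stars and bars with 18 stars and 5 bars:
C(18+6-1, 6-1) = C(23,5).

Final answer: C(23,5) = 33649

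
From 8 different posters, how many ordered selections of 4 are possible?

P(8,4) = 8!/(8-4)! = 8!/4!.

Final answer: P(8,4) = 1680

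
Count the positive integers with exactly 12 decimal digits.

First digit: 9 choices (1-9). Each of the remaining 11 digits: 10 choices.
Total: 9 x 10^11.

Final answer: 900000000000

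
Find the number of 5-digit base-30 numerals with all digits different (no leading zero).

The leading digit has 29 choices (anything but zero); the next has 29 (anything but the first), then 28, and so on, one fewer each time.
Total: 29 x 29 x 28 x 27 x 26.

Final answer: 16530696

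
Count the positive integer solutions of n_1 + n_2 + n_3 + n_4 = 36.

Substitute n'_i = n_i - 1 (so n'_i >= 0). Then sum n'_i = 36 - 4 = 32.
Stars and bars: C(32+4-1, 4-1) = C(35,3).

Final answer: C(35,3) = 6545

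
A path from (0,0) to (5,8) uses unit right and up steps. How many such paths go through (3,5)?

Paths (0,0)->(3,5): C(8,5) = 56.
Paths (3,5)->(5,8): C(5,3) = 10.
By multiplication principle: 56 x 10.

Final answer: 560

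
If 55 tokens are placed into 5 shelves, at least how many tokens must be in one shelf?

By the pigeonhole principle: ceiling(55/5).

Final answer: 11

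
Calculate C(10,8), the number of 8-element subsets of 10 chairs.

C(10,8) = 10!/(8! x 2!).

Final answer: \binom{10}{8} = 45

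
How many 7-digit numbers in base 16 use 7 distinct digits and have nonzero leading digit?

First digit: 15 (nonzero). Second: 15 (not first). Third: 14, etc.
Total: 15 x 15 x 14 x 13 x 12 x 11 x 10.

Final answer: 54054000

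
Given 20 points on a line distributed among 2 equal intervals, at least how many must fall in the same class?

By pigeonhole with 20 objects and 2 categories: ceiling(20/2).

Final answer: 10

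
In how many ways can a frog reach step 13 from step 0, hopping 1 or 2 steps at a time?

Condition on the final move: it is a 1-step (f(n-1) ways to get there) or a 2-step (f(n-2) ways), so f(n) = f(n-1) + f(n-2), with f(1)=1, f(2)=2.
Computing successive values: f(1)=1, f(2)=2, f(3)=3, f(4)=5, f(5)=8, f(6)=13, f(7)=21, f(8)=34, f(9)=55, f(10)=89, f(11)=144, f(12)=233, f(13)=377.

Final answer: 377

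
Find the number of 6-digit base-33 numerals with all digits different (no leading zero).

The leading digit has 32 choices (anything but zero); the next has 32 (anything but the first), then 31, and so on, one fewer each time.
Total: 32 x 32 x 31 x 30 x 29 x 28.

Final answer: 773283840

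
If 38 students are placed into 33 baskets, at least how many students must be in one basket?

By the pigeonhole principle: ceiling(38/33).

Final answer: 2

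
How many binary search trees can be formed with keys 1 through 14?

This is a standard Catalan-number count: the answer is C_n. Here n = 14.
C_n = C(2n,n)/(n+1), so C_{14} = C(28,14)/15 = 40116600/15.

Final answer: C_{14} = 2674440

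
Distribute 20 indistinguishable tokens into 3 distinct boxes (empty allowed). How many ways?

Stars and bars: C(n+k-1, k-1) = C(22,2).

Final answer: C(22,2) = 231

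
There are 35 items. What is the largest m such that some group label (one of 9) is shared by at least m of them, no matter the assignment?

There are 9 possible values for group label (one of 9). With 35 items and 9 categories, by pigeonhole: ceiling(35/9).

Final answer: 4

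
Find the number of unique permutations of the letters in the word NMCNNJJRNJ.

Letters (C:1, J:3, M:1, N:4, R:1). Total letters: 10.
Permutations = 10!/(4! x 3!).

Final answer: 25200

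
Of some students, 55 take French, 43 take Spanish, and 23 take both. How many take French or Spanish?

|A union B| = |A| + |B| - |A intersect B| = 55 + 43 - 23.

Final answer: 75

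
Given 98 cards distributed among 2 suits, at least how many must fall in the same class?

By pigeonhole with 98 objects and 2 categories: ceiling(98/2).

Final answer: 49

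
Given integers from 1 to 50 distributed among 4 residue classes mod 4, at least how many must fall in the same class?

By pigeonhole with 50 objects and 4 categories: ceiling(50/4).

Final answer: 13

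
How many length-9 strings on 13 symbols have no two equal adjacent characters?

First character: 13 choices. Each subsequent: 12 choices (must differ from the previous one).
Total: 13 x 12^8.

Final answer: 13 x 12^{8} = 5589762048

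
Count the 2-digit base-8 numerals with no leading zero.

In base 8, the leading digit has 7 choices (1..7); each of the remaining 1 digits has 8 choices.
Total: 7 x 8^1.

Final answer: 56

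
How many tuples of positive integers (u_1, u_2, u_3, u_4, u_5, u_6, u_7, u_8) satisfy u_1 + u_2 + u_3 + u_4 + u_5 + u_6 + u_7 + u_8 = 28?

Substitute u'_i = u_i - 1 (so u'_i >= 0). Then sum u'_i = 28 - 8 = 20.
Stars and bars: C(20+8-1, 8-1) = C(27,7).

Final answer: C(27,7) = 888030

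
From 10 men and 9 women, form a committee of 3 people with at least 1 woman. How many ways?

Sum over valid woman counts:
C(9,1)C(10,2) = 405
C(9,2)C(10,1) = 360
C(9,3)C(10,0) = 84
Total: 405 + 360 + 84.

Final answer: 849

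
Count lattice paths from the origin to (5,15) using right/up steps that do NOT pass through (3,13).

Total paths to (5,15): C(20,15) = 15504.
Paths through (3,13): C(16,13) x C(4,2) = 3360.
Avoiding (3,13): 15504 - 3360.

Final answer: 12144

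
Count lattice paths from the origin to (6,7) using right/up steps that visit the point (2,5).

Paths (0,0)->(2,5): C(7,5) = 21.
Paths (2,5)->(6,7): C(6,2) = 15.
By multiplication principle: 21 x 15.

Final answer: 315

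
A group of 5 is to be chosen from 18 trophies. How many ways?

C(18,5) = 18!/(5! x 13!).

Final answer: \binom{18}{5} = 8568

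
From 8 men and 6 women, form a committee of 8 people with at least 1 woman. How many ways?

Sum over valid woman counts:
C(6,1)C(8,7) = 48
C(6,2)C(8,6) = 420
C(6,3)C(8,5) = 1120
C(6,4)C(8,4) = 1050
C(6,5)C(8,3) = 336
C(6,6)C(8,2) = 28
Total: 48 + 420 + 1120 + 1050 + 336 + 28.

Final answer: 3002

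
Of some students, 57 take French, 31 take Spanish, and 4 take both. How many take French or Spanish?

|A union B| = |A| + |B| - |A intersect B| = 57 + 31 - 4.

Final answer: 84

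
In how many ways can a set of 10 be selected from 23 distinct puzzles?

C(23,10) = 23!/(10! x 13!).

Final answer: \binom{23}{10} = 1144066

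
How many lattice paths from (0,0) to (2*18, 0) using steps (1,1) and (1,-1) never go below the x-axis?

Total monotonic paths to (18,18): C(36,18) = 9075135300.
A path is bad iff it touches y = x + 1; reflecting its initial segment maps bad paths bijectively onto all paths to (17,19), of which there are C(36,19) = 8597496600.
Valid Dyck paths: 9075135300 - 8597496600.
(This is the Catalan number C_{18}.)

Final answer: C_{18} = 477638700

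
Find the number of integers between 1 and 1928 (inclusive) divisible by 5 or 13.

Multiples of 5: 385. Multiples of 13: 148. Of both (lcm=65): 29.
By inclusion-exclusion: 385 + 148 - 29.

Final answer: 504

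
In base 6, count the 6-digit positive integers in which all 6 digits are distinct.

The leading digit has 5 choices (anything but zero); the next has 5 (anything but the first), then 4, and so on, one fewer each time.
Total: 5 x 5 x 4 x 3 x 2 x 1.

Final answer: 600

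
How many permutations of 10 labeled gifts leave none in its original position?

Use the recurrence D(n) = (n-1)(D(n-1) + D(n-2)) with D(0)=1, D(1)=0.
D(2) = 1 x (0 + 1) = 1
D(3) = 2 x (1 + 0) = 2
D(4) = 3 x (2 + 1) = 9
D(5) = 4 x (9 + 2) = 44
D(6) = 5 x (44 + 9) = 265
D(7) = 6 x (265 + 44) = 1854
D(8) = 7 x (1854 + 265) = 14833
D(9) = 8 x (14833 + 1854) = 133496
D(10) = 9 x (D(9) + D(8)) = 9 x (133496 + 14833)

Final answer: D(10) = 1334961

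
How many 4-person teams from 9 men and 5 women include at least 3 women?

Sum over valid woman counts:
C(5,3)C(9,1) = 90
C(5,4)C(9,0) = 5
Total: 90 + 5.

Final answer: 95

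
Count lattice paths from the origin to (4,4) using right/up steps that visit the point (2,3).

Paths (0,0)->(2,3): C(5,3) = 10.
Paths (2,3)->(4,4): C(3,1) = 3.
By multiplication principle: 10 x 3.

Final answer: 30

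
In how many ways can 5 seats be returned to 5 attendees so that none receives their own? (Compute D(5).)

D(n) = (n-1)(D(n-1) + D(n-2)), D(0)=1, D(1)=0.
D(2) = 1 x (0 + 1) = 1
D(3) = 2 x (1 + 0) = 2
D(4) = 3 x (2 + 1) = 9
D(5) = 4 x (D(4) + D(3)) = 4 x (9 + 2)

Final answer: D(5) = 44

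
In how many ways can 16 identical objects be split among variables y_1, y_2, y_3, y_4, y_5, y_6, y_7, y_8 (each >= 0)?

Stars and bars with 16 stars and 7 bars:
C(16+8-1, 8-1) = C(23,7).

Final answer: C(23,7) = 245157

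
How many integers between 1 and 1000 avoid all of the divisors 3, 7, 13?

|div by 3|=333, |div by 7|=142, |div by 13|=76.
|div by 3&7|=47, |div by 3&13|=25, |div by 7&13|=10, |div by all|=3.
By inclusion-exclusion, divisible by at least one: 333+142+76-47-25-10+3 = 472.
Not divisible by any: 1000 - 472.

Final answer: 528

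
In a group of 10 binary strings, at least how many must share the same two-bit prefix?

There are 4 possible values for two-bit prefix. With 10 binary strings and 4 categories, by pigeonhole: ceiling(10/4).

Final answer: 3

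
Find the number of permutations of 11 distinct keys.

The number of ways to arrange 11 distinct objects is 11!.

Final answer: 11! = 39916800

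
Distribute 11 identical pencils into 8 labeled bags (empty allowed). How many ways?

Stars and bars: C(n+k-1, k-1) = C(18,7).

Final answer: C(18,7) = 31824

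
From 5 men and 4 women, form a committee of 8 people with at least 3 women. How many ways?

Sum over valid woman counts:
C(4,3)C(5,5) = 4
C(4,4)C(5,4) = 5
Total: 4 + 5.

Final answer: 9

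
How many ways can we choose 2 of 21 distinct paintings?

C(21,2) = 21!/(2! x (21-2)!).

Final answer: C(21,2) = 210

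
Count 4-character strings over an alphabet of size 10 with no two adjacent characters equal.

Let g(n) count such strings. g(1) = 10, and each valid string of length n-1 extends in 9 ways (any symbol but the last), so g(n) = 9 g(n-1).
Total: g(4) = 10 x 9^3.

Final answer: 10 x 9^{3} = 7290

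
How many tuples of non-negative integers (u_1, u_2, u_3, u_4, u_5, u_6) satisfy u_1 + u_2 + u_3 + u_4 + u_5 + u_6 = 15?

Stars and bars with 15 stars and 5 bars:
C(15+6-1, 6-1) = C(20,5).

Final answer: C(20,5) = 15504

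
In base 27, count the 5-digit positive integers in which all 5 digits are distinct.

First digit: 26 (nonzero). Second: 26 (not first). Third: 25, etc.
Total: 26 x 26 x 25 x 24 x 23.

Final answer: 9328800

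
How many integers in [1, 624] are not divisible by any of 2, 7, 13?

|div by 2|=312, |div by 7|=89, |div by 13|=48.
|div by 2&7|=44, |div by 2&13|=24, |div by 7&13|=6, |div by all|=3.
By inclusion-exclusion, divisible by at least one: 312+89+48-44-24-6+3 = 378.
Not divisible by any: 624 - 378.

Final answer: 246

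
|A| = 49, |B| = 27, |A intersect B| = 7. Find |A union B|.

|A union B| = |A| + |B| - |A intersect B| = 49 + 27 - 7.

Final answer: 69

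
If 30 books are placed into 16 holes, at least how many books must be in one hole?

By the pigeonhole principle: ceiling(30/16).

Final answer: 2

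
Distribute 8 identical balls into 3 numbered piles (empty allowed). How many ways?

Stars and bars: C(n+k-1, k-1) = C(10,2).

Final answer: C(10,2) = 45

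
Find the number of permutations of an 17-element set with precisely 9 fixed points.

Choose which 9 elements are fixed: C(17,9) = 24310.
Derange the remaining 8 using D(j) = (j-1)(D(j-1) + D(j-2)), D(0)=1, D(1)=0: D(2)=1, D(3)=2, D(4)=9, D(5)=44, D(6)=265, D(7)=1854, D(8)=14833.
Total: 24310 x 14833.

Final answer: C(17,9) D(8) = 360590230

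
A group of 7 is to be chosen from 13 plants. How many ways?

C(13,7) = 13!/(7! x (13-7)!).

Final answer: C(13,7) = 1716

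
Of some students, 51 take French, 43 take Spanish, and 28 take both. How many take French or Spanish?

|A union B| = |A| + |B| - |A intersect B| = 51 + 43 - 28.

Final answer: 66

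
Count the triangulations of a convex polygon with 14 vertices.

The structures are counted by the Catalan number C_n. Here n = 14 - 2 = 12.
Using C_0 = 1 and C_(k+1) = C_k x 2(2k+1)/(k+2), build up term by term: C_1=1, C_2=2, C_3=5, C_4=14, C_5=42, C_6=132, C_7=429, C_8=1430, C_9=4862, C_10=16796, C_11=58786, C_12=208012.

Final answer: C_{12} = 208012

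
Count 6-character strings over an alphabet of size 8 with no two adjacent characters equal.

First character: 8 choices. Each subsequent: 7 choices (must differ from the previous one).
Total: 8 x 7^5.

Final answer: 8 x 7^{5} = 134456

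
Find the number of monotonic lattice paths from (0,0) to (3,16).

Each path has 3 right steps and 16 up steps in some order (19 steps total).
Choose which 16 of the 19 steps are up: C(19,16).

Final answer: C(19,16) = 969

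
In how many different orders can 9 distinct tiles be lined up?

The number of ways to arrange 9 distinct objects is 9!.

Final answer: 9! = 362880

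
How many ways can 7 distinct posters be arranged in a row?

The number of ways to arrange 7 distinct objects is 7!.

Final answer: 7! = 5040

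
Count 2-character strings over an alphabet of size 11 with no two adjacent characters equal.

First character: 11 choices. Each subsequent: 10 choices (must differ from the previous one).
Total: 11 x 10^1.

Final answer: 11 x 10^{1} = 110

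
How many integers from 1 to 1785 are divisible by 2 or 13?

Multiples of 2: 892. Multiples of 13: 137. Of both (lcm=26): 68.
By inclusion-exclusion: 892 + 137 - 68.

Final answer: 961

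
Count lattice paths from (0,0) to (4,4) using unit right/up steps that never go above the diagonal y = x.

Total monotonic paths to (4,4): C(8,4) = 70.
A path is bad iff it touches y = x + 1; reflecting its initial segment maps bad paths bijectively onto all paths to (3,5), of which there are C(8,5) = 56.
Valid Dyck paths: 70 - 56.
(Equivalently, C_{4} = C(8,4)/5 = 70/5.)

Final answer: C_{4} = 14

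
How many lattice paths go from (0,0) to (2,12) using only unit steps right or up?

Each path has 2 right steps and 12 up steps in some order (14 steps total).
Choose which 12 of the 14 steps are up: C(14,12).

Final answer: C(14,12) = 91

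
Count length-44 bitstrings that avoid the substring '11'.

Let a(n) count valid strings. If the last bit is 0 the prefix is any valid string of length n-1; if it is 1 the string must end in 01 with a valid prefix of length n-2. So a(n) = a(n-1) + a(n-2), a(1)=2, a(2)=3.
Iterating the recurrence: a(1)=2, a(2)=3, a(3)=5, a(4)=8, a(5)=13, a(6)=21, a(7)=34, a(8)=55, a(9)=89, a(10)=144, a(11)=233, a(12)=377, a(13)=610, a(14)=987, a(15)=1597, a(16)=2584, a(17)=4181, a(18)=6765, a(19)=10946, a(20)=17711, a(21)=28657, a(22)=46368, a(23)=75025, a(24)=121393, a(25)=196418, a(26)=317811, a(27)=514229, a(28)=832040, a(29)=1346269, a(30)=2178309, a(31)=3524578, a(32)=5702887, a(33)=9227465, a(34)=14930352, a(35)=24157817, a(36)=39088169, a(37)=63245986, a(38)=102334155, a(39)=165580141, a(40)=267914296, a(41)=433494437, a(42)=701408733, a(43)=1134903170, a(44)=1836311903.

Final answer: 1836311903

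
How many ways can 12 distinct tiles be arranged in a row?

The number of ways to arrange 12 distinct objects is 12!.

Final answer: 12! = 479001600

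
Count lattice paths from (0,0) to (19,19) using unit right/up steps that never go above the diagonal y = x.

Total monotonic paths to (19,19): C(38,19) = 35345263800.
Paths that cross above y=x (reflection bijection): C(38,20) = 33578000610.
Valid Dyck paths: 35345263800 - 33578000610.
(This is the Catalan number C_{19}.)

Final answer: C_{19} = 1767263190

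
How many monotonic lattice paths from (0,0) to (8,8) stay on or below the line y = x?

Total monotonic paths to (8,8): C(16,8) = 12870.
Paths that cross above y=x (reflection bijection): C(16,9) = 11440.
Valid Dyck paths: 12870 - 11440.
(These counts are the Catalan numbers.)

Final answer: C_{8} = 1430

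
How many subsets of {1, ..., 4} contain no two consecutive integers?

Condition on whether n belongs to the subset: if not, any valid subset of {1, ..., n-1} works (a(n-1)); if so, n-1 is excluded and the rest is a valid subset of {1, ..., n-2} (a(n-2)). Hence a(n) = a(n-1) + a(n-2), a(1)=2, a(2)=3.
Computing successive values: a(1)=2, a(2)=3, a(3)=5, a(4)=8.

Final answer: 8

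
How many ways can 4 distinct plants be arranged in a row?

The number of ways to arrange 4 distinct objects is 4!.

Final answer: 4! = 24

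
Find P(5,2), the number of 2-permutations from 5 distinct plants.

P(5,2) = 5!/(5-2)! = 5!/3!.

Final answer: P(5,2) = 20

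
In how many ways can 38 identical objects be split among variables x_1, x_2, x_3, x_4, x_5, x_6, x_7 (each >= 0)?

Stars and bars with 38 stars and 6 bars:
C(38+7-1, 7-1) = C(44,6).

Final answer: C(44,6) = 7059052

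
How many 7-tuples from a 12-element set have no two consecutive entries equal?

First character: 12 choices. Each subsequent: 11 choices (must differ from the previous one).
Total: 12 x 11^6.

Final answer: 12 x 11^{6} = 21258732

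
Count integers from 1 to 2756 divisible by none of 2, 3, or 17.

|div by 2|=1378, |div by 3|=918, |div by 17|=162.
|div by 2&3|=459, |div by 2&17|=81, |div by 3&17|=54, |div by all|=27.
By inclusion-exclusion, divisible by at least one: 1378+918+162-459-81-54+27 = 1891.
Not divisible by any: 2756 - 1891.

Final answer: 865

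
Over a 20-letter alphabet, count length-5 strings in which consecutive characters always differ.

Let g(n) count such strings. g(1) = 20, and each valid string of length n-1 extends in 19 ways (any symbol but the last), so g(n) = 19 g(n-1).
Total: g(5) = 20 x 19^4.

Final answer: 20 x 19^{4} = 2606420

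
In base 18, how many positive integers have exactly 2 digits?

Leading digit: 17 options (nonzero). Other 1 digit(s): 18 options each.
Total: 17 x 18^1.

Final answer: 306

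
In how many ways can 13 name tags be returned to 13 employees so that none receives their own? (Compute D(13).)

Use the recurrence D(n) = (n-1)(D(n-1) + D(n-2)) with D(0)=1, D(1)=0.
D(2) = 1 x (0 + 1) = 1
D(3) = 2 x (1 + 0) = 2
D(4) = 3 x (2 + 1) = 9
D(5) = 4 x (9 + 2) = 44
D(6) = 5 x (44 + 9) = 265
D(7) = 6 x (265 + 44) = 1854
D(8) = 7 x (1854 + 265) = 14833
D(9) = 8 x (14833 + 1854) = 133496
D(10) = 9 x (133496 + 14833) = 1334961
D(11) = 10 x (1334961 + 133496) = 14684570
D(12) = 11 x (14684570 + 1334961) = 176214841
D(13) = 12 x (D(12) + D(11)) = 12 x (176214841 + 14684570)

Final answer: D(13) = 2290792932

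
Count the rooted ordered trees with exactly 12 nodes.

This is counted by the nth Catalan number C_n. Here n = 12 - 1 = 11.
C_n = C(2n,n)/(n+1), so C_{11} = C(22,11)/12 = 705432/12.

Final answer: C_{11} = 58786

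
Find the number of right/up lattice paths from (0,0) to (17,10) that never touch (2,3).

Total paths to (17,10): C(27,10) = 8436285.
Paths through (2,3): C(5,3) x C(22,7) = 1705440.
Avoiding (2,3): 8436285 - 1705440.

Final answer: 6730845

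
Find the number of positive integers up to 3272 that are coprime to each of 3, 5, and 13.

|div by 3|=1090, |div by 5|=654, |div by 13|=251.
|div by 3&5|=218, |div by 3&13|=83, |div by 5&13|=50, |div by all|=16.
By inclusion-exclusion, divisible by at least one: 1090+654+251-218-83-50+16 = 1660.
Not divisible by any: 3272 - 1660.

Final answer: 1612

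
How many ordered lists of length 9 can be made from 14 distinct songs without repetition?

P(14,9) = 14!/(14-9)! = 14!/5!.

Final answer: P(14,9) = 726485760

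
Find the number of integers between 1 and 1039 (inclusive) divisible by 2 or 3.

Multiples of 2: 519. Multiples of 3: 346. Of both (lcm=6): 173.
By inclusion-exclusion: 519 + 346 - 173.

Final answer: 692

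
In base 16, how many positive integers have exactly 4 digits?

In base 16, the leading digit has 15 choices (1..15); each of the remaining 3 digits has 16 choices.
Total: 15 x 16^3.

Final answer: 61440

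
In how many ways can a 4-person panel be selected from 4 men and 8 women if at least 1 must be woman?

Sum over valid woman counts:
C(8,1)C(4,3) = 32
C(8,2)C(4,2) = 168
C(8,3)C(4,1) = 224
C(8,4)C(4,0) = 70
Total: 32 + 168 + 224 + 70.

Final answer: 494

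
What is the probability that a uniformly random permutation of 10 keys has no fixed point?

Use the recurrence D(n) = (n-1)(D(n-1) + D(n-2)) with D(0)=1, D(1)=0.
Building up: D(2)=1, D(3)=2, D(4)=9, D(5)=44, D(6)=265, D(7)=1854, D(8)=14833, D(9)=133496, D(10)=1334961.
Total arrangements: 10! = 3628800.
Probability = D(10)/10! = 16481/44800.

Final answer: D(10)/10! = 1334961/3628800 = 0.367879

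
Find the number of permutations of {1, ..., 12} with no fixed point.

Use the recurrence D(n) = (n-1)(D(n-1) + D(n-2)) with D(0)=1, D(1)=0.
D(2) = 1 x (0 + 1) = 1
D(3) = 2 x (1 + 0) = 2
D(4) = 3 x (2 + 1) = 9
D(5) = 4 x (9 + 2) = 44
D(6) = 5 x (44 + 9) = 265
D(7) = 6 x (265 + 44) = 1854
D(8) = 7 x (1854 + 265) = 14833
D(9) = 8 x (14833 + 1854) = 133496
D(10) = 9 x (133496 + 14833) = 1334961
D(11) = 10 x (1334961 + 133496) = 14684570
D(12) = 11 x (D(11) + D(10)) = 11 x (14684570 + 1334961)

Final answer: D(12) = 176214841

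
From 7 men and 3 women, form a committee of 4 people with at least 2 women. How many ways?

Sum over valid woman counts:
C(3,2)C(7,2) = 63
C(3,3)C(7,1) = 7
Total: 63 + 7.

Final answer: 70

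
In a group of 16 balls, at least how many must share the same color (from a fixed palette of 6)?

There are 6 possible values for color (from a fixed palette of 6). With 16 balls and 6 categories, by pigeonhole: ceiling(16/6).

Final answer: 3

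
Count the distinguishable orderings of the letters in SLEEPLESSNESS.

Letters (E:4, L:2, N:1, P:1, S:5). Total letters: 13.
Permutations = 13!/(5! x 4! x 2!).

Final answer: 1081080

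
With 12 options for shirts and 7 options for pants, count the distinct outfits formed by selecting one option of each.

By the multiplication principle: 12 x 7.

Final answer: 84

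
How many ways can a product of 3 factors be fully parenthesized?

The structures are counted by the Catalan number C_n. Here n = 3 - 1 = 2.
Using C_0 = 1 and C_(k+1) = C_k x 2(2k+1)/(k+2), build up term by term: C_1=1, C_2=2.

Final answer: C_{2} = 2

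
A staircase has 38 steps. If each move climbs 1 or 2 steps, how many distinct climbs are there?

Let f(n) be the number of climbs. Removing the last move (1 or 2 steps) gives f(n) = f(n-1) + f(n-2); base cases f(1)=1, f(2)=2.
Building up term by term: f(1)=1, f(2)=2, f(3)=3, f(4)=5, f(5)=8, f(6)=13, f(7)=21, f(8)=34, f(9)=55, f(10)=89, f(11)=144, f(12)=233, f(13)=377, f(14)=610, f(15)=987, f(16)=1597, f(17)=2584, f(18)=4181, f(19)=6765, f(20)=10946, f(21)=17711, f(22)=28657, f(23)=46368, f(24)=75025, f(25)=121393, f(26)=196418, f(27)=317811, f(28)=514229, f(29)=832040, f(30)=1346269, f(31)=2178309, f(32)=3524578, f(33)=5702887, f(34)=9227465, f(35)=14930352, f(36)=24157817, f(37)=39088169, f(38)=63245986.

Final answer: 63245986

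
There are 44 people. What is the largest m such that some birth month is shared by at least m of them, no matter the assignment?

There are 12 possible values for birth month. With 44 people and 12 categories, by pigeonhole: ceiling(44/12).

Final answer: 4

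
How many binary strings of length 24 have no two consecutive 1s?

A valid string ends in 0 (append to any length-(n-1) valid string) or in 01 (append to any length-(n-2) valid string), so a(n) = a(n-1) + a(n-2) with a(1)=2, a(2)=3.
Iterating the recurrence: a(1)=2, a(2)=3, a(3)=5, a(4)=8, a(5)=13, a(6)=21, a(7)=34, a(8)=55, a(9)=89, a(10)=144, a(11)=233, a(12)=377, a(13)=610, a(14)=987, a(15)=1597, a(16)=2584, a(17)=4181, a(18)=6765, a(19)=10946, a(20)=17711, a(21)=28657, a(22)=46368, a(23)=75025, a(24)=121393.

Final answer: 121393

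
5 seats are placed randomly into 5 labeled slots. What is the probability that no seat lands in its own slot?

Derangements satisfy D(n) = (n-1)(D(n-1) + D(n-2)), starting from D(0)=1, D(1)=0.
Building up: D(2)=1, D(3)=2, D(4)=9, D(5)=44.
Total arrangements: 5! = 120.
Probability = D(5)/5! = 11/30.

Final answer: D(5)/5! = 44/120 = 0.366667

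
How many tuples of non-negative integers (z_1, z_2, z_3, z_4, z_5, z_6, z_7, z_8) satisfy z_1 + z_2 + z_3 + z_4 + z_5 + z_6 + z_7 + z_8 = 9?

Stars and bars with 9 stars and 7 bars:
C(9+8-1, 8-1) = C(16,7).

Final answer: C(16,7) = 11440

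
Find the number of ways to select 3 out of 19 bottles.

C(19,3) = 19!/(3! x (19-3)!).

Final answer: C(19,3) = 969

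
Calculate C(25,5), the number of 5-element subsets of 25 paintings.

C(25,5) = 25!/(5! x (25-5)!).

Final answer: C(25,5) = 53130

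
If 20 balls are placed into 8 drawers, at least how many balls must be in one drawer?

By the pigeonhole principle: ceiling(20/8).

Final answer: 3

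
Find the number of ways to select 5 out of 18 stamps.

C(18,5) = 18!/(5! x 13!).

Final answer: \binom{18}{5} = 8568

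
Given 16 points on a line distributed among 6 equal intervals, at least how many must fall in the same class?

By pigeonhole with 16 objects and 6 categories: ceiling(16/6).

Final answer: 3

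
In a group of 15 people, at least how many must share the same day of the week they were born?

There are 7 possible values for day of the week they were born. With 15 people and 7 categories, by pigeonhole: ceiling(15/7).

Final answer: 3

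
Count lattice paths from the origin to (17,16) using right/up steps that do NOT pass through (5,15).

Total paths to (17,16): C(33,16) = 1166803110.
Paths through (5,15): C(20,15) x C(13,1) = 201552.
Avoiding (5,15): 1166803110 - 201552.

Final answer: 1166601558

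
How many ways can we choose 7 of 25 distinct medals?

C(25,7) = 25!/(7! x (25-7)!).

Final answer: C(25,7) = 480700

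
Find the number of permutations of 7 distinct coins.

The number of ways to arrange 7 distinct objects is 7!.

Final answer: 7! = 5040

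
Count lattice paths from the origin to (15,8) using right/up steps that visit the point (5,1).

Paths (0,0)->(5,1): C(6,1) = 6.
Paths (5,1)->(15,8): C(17,7) = 19448.
By multiplication principle: 6 x 19448.

Final answer: 116688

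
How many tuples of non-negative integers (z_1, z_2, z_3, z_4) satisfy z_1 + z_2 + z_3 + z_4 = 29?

Stars and bars with 29 stars and 3 bars:
C(29+4-1, 4-1) = C(32,3).

Final answer: C(32,3) = 4960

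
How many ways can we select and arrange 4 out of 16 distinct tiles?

P(16,4) = 16!/(16-4)! = 16!/12!.

Final answer: P(16,4) = 43680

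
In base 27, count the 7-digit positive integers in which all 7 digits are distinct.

The leading digit has 26 choices (anything but zero); the next has 26 (anything but the first), then 25, and so on, one fewer each time.
Total: 26 x 26 x 25 x 24 x 23 x 22 x 21.

Final answer: 4309905600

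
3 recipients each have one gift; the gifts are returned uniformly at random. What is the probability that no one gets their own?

D(n) = (n-1)(D(n-1) + D(n-2)), D(0)=1, D(1)=0.
Building up: D(2)=1, D(3)=2.
Total arrangements: 3! = 6.
Probability = D(3)/3! = 1/3.

Final answer: D(3)/3! = 2/6 = 0.333333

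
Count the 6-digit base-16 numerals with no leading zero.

These are the integers in [16^5, 16^6), so the count is 16^6 - 16^5 = 15 x 16^5.

Final answer: 15728640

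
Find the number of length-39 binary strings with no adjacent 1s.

Classify by the final bit: ...0 gives a(n-1) strings, ...01 gives a(n-2) strings. Thus a(n) = a(n-1) + a(n-2) with a(1)=2, a(2)=3.
Building up term by term: a(1)=2, a(2)=3, a(3)=5, a(4)=8, a(5)=13, a(6)=21, a(7)=34, a(8)=55, a(9)=89, a(10)=144, a(11)=233, a(12)=377, a(13)=610, a(14)=987, a(15)=1597, a(16)=2584, a(17)=4181, a(18)=6765, a(19)=10946, a(20)=17711, a(21)=28657, a(22)=46368, a(23)=75025, a(24)=121393, a(25)=196418, a(26)=317811, a(27)=514229, a(28)=832040, a(29)=1346269, a(30)=2178309, a(31)=3524578, a(32)=5702887, a(33)=9227465, a(34)=14930352, a(35)=24157817, a(36)=39088169, a(37)=63245986, a(38)=102334155, a(39)=165580141.

Final answer: 165580141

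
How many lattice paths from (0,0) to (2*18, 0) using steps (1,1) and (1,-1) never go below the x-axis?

Total monotonic paths to (18,18): C(36,18) = 9075135300.
A path is bad iff it touches y = x + 1; reflecting its initial segment maps bad paths bijectively onto all paths to (17,19), of which there are C(36,19) = 8597496600.
Valid Dyck paths: 9075135300 - 8597496600.
(These counts are the Catalan numbers.)

Final answer: C_{18} = 477638700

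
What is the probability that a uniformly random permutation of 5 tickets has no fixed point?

D(n) = (n-1)(D(n-1) + D(n-2)), D(0)=1, D(1)=0.
Building up: D(2)=1, D(3)=2, D(4)=9, D(5)=44.
Total arrangements: 5! = 120.
Probability = D(5)/5! = 11/30.

Final answer: D(5)/5! = 44/120 = 0.366667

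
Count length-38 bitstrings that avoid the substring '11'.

Let a(n) count valid strings. If the last bit is 0 the prefix is any valid string of length n-1; if it is 1 the string must end in 01 with a valid prefix of length n-2. So a(n) = a(n-1) + a(n-2), a(1)=2, a(2)=3.
Building up term by term: a(1)=2, a(2)=3, a(3)=5, a(4)=8, a(5)=13, a(6)=21, a(7)=34, a(8)=55, a(9)=89, a(10)=144, a(11)=233, a(12)=377, a(13)=610, a(14)=987, a(15)=1597, a(16)=2584, a(17)=4181, a(18)=6765, a(19)=10946, a(20)=17711, a(21)=28657, a(22)=46368, a(23)=75025, a(24)=121393, a(25)=196418, a(26)=317811, a(27)=514229, a(28)=832040, a(29)=1346269, a(30)=2178309, a(31)=3524578, a(32)=5702887, a(33)=9227465, a(34)=14930352, a(35)=24157817, a(36)=39088169, a(37)=63245986, a(38)=102334155.

Final answer: 102334155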